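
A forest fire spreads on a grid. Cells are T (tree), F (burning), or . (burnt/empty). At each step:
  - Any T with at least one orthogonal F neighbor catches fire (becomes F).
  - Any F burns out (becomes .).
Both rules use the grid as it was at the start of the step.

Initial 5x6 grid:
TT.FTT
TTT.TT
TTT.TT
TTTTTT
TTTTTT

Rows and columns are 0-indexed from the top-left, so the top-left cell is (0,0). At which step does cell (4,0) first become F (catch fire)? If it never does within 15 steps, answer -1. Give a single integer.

Step 1: cell (4,0)='T' (+1 fires, +1 burnt)
Step 2: cell (4,0)='T' (+2 fires, +1 burnt)
Step 3: cell (4,0)='T' (+2 fires, +2 burnt)
Step 4: cell (4,0)='T' (+2 fires, +2 burnt)
Step 5: cell (4,0)='T' (+3 fires, +2 burnt)
Step 6: cell (4,0)='T' (+3 fires, +3 burnt)
Step 7: cell (4,0)='T' (+3 fires, +3 burnt)
Step 8: cell (4,0)='T' (+4 fires, +3 burnt)
Step 9: cell (4,0)='F' (+3 fires, +4 burnt)
  -> target ignites at step 9
Step 10: cell (4,0)='.' (+2 fires, +3 burnt)
Step 11: cell (4,0)='.' (+1 fires, +2 burnt)
Step 12: cell (4,0)='.' (+0 fires, +1 burnt)
  fire out at step 12

9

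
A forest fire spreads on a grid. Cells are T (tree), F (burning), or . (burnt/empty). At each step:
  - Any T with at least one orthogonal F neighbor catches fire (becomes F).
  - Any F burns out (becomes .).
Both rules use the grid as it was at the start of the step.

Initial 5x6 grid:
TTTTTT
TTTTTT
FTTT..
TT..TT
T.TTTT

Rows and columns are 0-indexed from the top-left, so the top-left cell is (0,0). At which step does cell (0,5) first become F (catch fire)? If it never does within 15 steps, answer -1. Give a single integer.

Step 1: cell (0,5)='T' (+3 fires, +1 burnt)
Step 2: cell (0,5)='T' (+5 fires, +3 burnt)
Step 3: cell (0,5)='T' (+3 fires, +5 burnt)
Step 4: cell (0,5)='T' (+2 fires, +3 burnt)
Step 5: cell (0,5)='T' (+2 fires, +2 burnt)
Step 6: cell (0,5)='T' (+2 fires, +2 burnt)
Step 7: cell (0,5)='F' (+1 fires, +2 burnt)
  -> target ignites at step 7
Step 8: cell (0,5)='.' (+0 fires, +1 burnt)
  fire out at step 8

7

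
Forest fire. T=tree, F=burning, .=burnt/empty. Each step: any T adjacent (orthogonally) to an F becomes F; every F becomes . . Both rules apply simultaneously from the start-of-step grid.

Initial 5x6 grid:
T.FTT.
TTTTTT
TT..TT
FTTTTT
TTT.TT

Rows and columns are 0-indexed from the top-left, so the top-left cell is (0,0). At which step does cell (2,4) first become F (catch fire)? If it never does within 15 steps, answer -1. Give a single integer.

Step 1: cell (2,4)='T' (+5 fires, +2 burnt)
Step 2: cell (2,4)='T' (+7 fires, +5 burnt)
Step 3: cell (2,4)='T' (+4 fires, +7 burnt)
Step 4: cell (2,4)='F' (+3 fires, +4 burnt)
  -> target ignites at step 4
Step 5: cell (2,4)='.' (+3 fires, +3 burnt)
Step 6: cell (2,4)='.' (+1 fires, +3 burnt)
Step 7: cell (2,4)='.' (+0 fires, +1 burnt)
  fire out at step 7

4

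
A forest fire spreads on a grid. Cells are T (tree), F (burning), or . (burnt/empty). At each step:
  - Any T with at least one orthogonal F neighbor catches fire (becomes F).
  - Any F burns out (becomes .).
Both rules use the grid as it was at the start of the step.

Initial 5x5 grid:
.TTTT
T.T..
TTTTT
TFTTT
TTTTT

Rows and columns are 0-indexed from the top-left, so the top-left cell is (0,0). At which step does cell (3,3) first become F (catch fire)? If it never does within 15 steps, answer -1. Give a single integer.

Step 1: cell (3,3)='T' (+4 fires, +1 burnt)
Step 2: cell (3,3)='F' (+5 fires, +4 burnt)
  -> target ignites at step 2
Step 3: cell (3,3)='.' (+5 fires, +5 burnt)
Step 4: cell (3,3)='.' (+3 fires, +5 burnt)
Step 5: cell (3,3)='.' (+2 fires, +3 burnt)
Step 6: cell (3,3)='.' (+1 fires, +2 burnt)
Step 7: cell (3,3)='.' (+0 fires, +1 burnt)
  fire out at step 7

2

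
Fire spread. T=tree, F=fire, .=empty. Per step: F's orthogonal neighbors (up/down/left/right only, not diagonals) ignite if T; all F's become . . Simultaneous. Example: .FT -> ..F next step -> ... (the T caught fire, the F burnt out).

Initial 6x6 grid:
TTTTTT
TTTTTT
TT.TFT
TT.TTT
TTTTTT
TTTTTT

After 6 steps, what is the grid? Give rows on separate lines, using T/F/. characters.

Step 1: 4 trees catch fire, 1 burn out
  TTTTTT
  TTTTFT
  TT.F.F
  TT.TFT
  TTTTTT
  TTTTTT
Step 2: 6 trees catch fire, 4 burn out
  TTTTFT
  TTTF.F
  TT....
  TT.F.F
  TTTTFT
  TTTTTT
Step 3: 6 trees catch fire, 6 burn out
  TTTF.F
  TTF...
  TT....
  TT....
  TTTF.F
  TTTTFT
Step 4: 5 trees catch fire, 6 burn out
  TTF...
  TF....
  TT....
  TT....
  TTF...
  TTTF.F
Step 5: 5 trees catch fire, 5 burn out
  TF....
  F.....
  TF....
  TT....
  TF....
  TTF...
Step 6: 5 trees catch fire, 5 burn out
  F.....
  ......
  F.....
  TF....
  F.....
  TF....

F.....
......
F.....
TF....
F.....
TF....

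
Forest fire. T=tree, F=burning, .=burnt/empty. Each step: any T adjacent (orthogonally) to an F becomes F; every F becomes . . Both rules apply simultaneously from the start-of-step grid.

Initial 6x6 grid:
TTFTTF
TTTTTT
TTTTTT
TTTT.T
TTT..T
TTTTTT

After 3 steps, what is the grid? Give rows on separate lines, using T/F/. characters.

Step 1: 5 trees catch fire, 2 burn out
  TF.FF.
  TTFTTF
  TTTTTT
  TTTT.T
  TTT..T
  TTTTTT
Step 2: 6 trees catch fire, 5 burn out
  F.....
  TF.FF.
  TTFTTF
  TTTT.T
  TTT..T
  TTTTTT
Step 3: 6 trees catch fire, 6 burn out
  ......
  F.....
  TF.FF.
  TTFT.F
  TTT..T
  TTTTTT

......
F.....
TF.FF.
TTFT.F
TTT..T
TTTTTT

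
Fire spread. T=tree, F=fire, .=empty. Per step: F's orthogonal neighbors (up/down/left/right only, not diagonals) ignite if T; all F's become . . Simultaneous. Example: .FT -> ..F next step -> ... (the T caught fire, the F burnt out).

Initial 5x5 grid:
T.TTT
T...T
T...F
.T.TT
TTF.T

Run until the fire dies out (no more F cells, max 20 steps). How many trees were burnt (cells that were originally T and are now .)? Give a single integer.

Answer: 10

Derivation:
Step 1: +3 fires, +2 burnt (F count now 3)
Step 2: +5 fires, +3 burnt (F count now 5)
Step 3: +1 fires, +5 burnt (F count now 1)
Step 4: +1 fires, +1 burnt (F count now 1)
Step 5: +0 fires, +1 burnt (F count now 0)
Fire out after step 5
Initially T: 13, now '.': 22
Total burnt (originally-T cells now '.'): 10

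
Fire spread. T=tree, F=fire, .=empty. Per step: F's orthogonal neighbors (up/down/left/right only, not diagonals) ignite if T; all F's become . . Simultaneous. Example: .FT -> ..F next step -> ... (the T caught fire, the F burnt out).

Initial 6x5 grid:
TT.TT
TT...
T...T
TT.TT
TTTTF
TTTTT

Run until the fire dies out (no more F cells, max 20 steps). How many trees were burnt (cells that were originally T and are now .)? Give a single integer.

Step 1: +3 fires, +1 burnt (F count now 3)
Step 2: +4 fires, +3 burnt (F count now 4)
Step 3: +2 fires, +4 burnt (F count now 2)
Step 4: +3 fires, +2 burnt (F count now 3)
Step 5: +2 fires, +3 burnt (F count now 2)
Step 6: +1 fires, +2 burnt (F count now 1)
Step 7: +1 fires, +1 burnt (F count now 1)
Step 8: +2 fires, +1 burnt (F count now 2)
Step 9: +1 fires, +2 burnt (F count now 1)
Step 10: +0 fires, +1 burnt (F count now 0)
Fire out after step 10
Initially T: 21, now '.': 28
Total burnt (originally-T cells now '.'): 19

Answer: 19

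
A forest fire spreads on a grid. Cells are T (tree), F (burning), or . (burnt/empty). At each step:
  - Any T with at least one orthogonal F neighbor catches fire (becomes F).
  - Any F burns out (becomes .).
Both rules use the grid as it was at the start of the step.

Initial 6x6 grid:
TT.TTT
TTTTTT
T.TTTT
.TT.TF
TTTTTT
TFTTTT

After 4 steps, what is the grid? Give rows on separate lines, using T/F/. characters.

Step 1: 6 trees catch fire, 2 burn out
  TT.TTT
  TTTTTT
  T.TTTF
  .TT.F.
  TFTTTF
  F.FTTT
Step 2: 8 trees catch fire, 6 burn out
  TT.TTT
  TTTTTF
  T.TTF.
  .FT...
  F.FTF.
  ...FTF
Step 3: 6 trees catch fire, 8 burn out
  TT.TTF
  TTTTF.
  T.TF..
  ..F...
  ...F..
  ....F.
Step 4: 3 trees catch fire, 6 burn out
  TT.TF.
  TTTF..
  T.F...
  ......
  ......
  ......

TT.TF.
TTTF..
T.F...
......
......
......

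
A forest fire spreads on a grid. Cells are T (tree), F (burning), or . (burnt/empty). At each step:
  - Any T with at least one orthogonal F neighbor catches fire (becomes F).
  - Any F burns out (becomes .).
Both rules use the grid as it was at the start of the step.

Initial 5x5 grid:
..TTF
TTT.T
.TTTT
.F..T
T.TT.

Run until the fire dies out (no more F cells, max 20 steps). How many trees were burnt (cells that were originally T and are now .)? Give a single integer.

Answer: 11

Derivation:
Step 1: +3 fires, +2 burnt (F count now 3)
Step 2: +4 fires, +3 burnt (F count now 4)
Step 3: +4 fires, +4 burnt (F count now 4)
Step 4: +0 fires, +4 burnt (F count now 0)
Fire out after step 4
Initially T: 14, now '.': 22
Total burnt (originally-T cells now '.'): 11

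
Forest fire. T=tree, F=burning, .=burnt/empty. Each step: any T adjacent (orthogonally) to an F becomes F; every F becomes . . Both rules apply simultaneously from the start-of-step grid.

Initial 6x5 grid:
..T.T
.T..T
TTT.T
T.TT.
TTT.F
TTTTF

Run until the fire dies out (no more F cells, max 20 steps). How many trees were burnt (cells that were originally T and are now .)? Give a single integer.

Answer: 14

Derivation:
Step 1: +1 fires, +2 burnt (F count now 1)
Step 2: +1 fires, +1 burnt (F count now 1)
Step 3: +2 fires, +1 burnt (F count now 2)
Step 4: +3 fires, +2 burnt (F count now 3)
Step 5: +3 fires, +3 burnt (F count now 3)
Step 6: +2 fires, +3 burnt (F count now 2)
Step 7: +2 fires, +2 burnt (F count now 2)
Step 8: +0 fires, +2 burnt (F count now 0)
Fire out after step 8
Initially T: 18, now '.': 26
Total burnt (originally-T cells now '.'): 14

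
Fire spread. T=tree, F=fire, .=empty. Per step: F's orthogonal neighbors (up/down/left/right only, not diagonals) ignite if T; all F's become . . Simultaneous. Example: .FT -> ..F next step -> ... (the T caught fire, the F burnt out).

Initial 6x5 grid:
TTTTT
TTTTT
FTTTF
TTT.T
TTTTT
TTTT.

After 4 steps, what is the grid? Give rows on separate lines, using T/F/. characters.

Step 1: 6 trees catch fire, 2 burn out
  TTTTT
  FTTTF
  .FTF.
  FTT.F
  TTTTT
  TTTT.
Step 2: 8 trees catch fire, 6 burn out
  FTTTF
  .FTF.
  ..F..
  .FT..
  FTTTF
  TTTT.
Step 3: 7 trees catch fire, 8 burn out
  .FTF.
  ..F..
  .....
  ..F..
  .FTF.
  FTTT.
Step 4: 4 trees catch fire, 7 burn out
  ..F..
  .....
  .....
  .....
  ..F..
  .FTF.

..F..
.....
.....
.....
..F..
.FTF.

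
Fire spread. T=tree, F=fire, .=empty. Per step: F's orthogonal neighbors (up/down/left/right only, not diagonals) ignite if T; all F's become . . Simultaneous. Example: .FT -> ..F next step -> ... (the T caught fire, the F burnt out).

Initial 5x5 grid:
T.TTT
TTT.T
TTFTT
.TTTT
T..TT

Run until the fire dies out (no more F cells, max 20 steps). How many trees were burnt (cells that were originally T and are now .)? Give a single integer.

Answer: 18

Derivation:
Step 1: +4 fires, +1 burnt (F count now 4)
Step 2: +6 fires, +4 burnt (F count now 6)
Step 3: +5 fires, +6 burnt (F count now 5)
Step 4: +3 fires, +5 burnt (F count now 3)
Step 5: +0 fires, +3 burnt (F count now 0)
Fire out after step 5
Initially T: 19, now '.': 24
Total burnt (originally-T cells now '.'): 18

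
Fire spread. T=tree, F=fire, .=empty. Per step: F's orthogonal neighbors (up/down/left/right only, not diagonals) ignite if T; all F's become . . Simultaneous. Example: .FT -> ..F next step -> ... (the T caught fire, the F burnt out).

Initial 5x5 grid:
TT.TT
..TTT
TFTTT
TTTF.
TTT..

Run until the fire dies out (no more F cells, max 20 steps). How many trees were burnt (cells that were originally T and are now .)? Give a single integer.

Answer: 15

Derivation:
Step 1: +5 fires, +2 burnt (F count now 5)
Step 2: +6 fires, +5 burnt (F count now 6)
Step 3: +3 fires, +6 burnt (F count now 3)
Step 4: +1 fires, +3 burnt (F count now 1)
Step 5: +0 fires, +1 burnt (F count now 0)
Fire out after step 5
Initially T: 17, now '.': 23
Total burnt (originally-T cells now '.'): 15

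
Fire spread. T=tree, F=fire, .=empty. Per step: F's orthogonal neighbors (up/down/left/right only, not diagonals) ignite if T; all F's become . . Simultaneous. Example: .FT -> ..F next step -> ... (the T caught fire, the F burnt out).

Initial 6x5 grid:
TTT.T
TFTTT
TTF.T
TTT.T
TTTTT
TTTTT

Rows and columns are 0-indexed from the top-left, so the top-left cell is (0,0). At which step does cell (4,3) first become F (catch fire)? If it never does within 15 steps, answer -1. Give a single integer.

Step 1: cell (4,3)='T' (+5 fires, +2 burnt)
Step 2: cell (4,3)='T' (+6 fires, +5 burnt)
Step 3: cell (4,3)='F' (+5 fires, +6 burnt)
  -> target ignites at step 3
Step 4: cell (4,3)='.' (+6 fires, +5 burnt)
Step 5: cell (4,3)='.' (+3 fires, +6 burnt)
Step 6: cell (4,3)='.' (+0 fires, +3 burnt)
  fire out at step 6

3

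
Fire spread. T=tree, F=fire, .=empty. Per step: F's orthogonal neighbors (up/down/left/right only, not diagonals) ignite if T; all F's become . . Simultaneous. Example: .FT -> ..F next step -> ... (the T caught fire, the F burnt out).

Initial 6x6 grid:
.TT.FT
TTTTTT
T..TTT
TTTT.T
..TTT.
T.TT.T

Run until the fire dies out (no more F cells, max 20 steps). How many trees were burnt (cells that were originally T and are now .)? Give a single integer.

Step 1: +2 fires, +1 burnt (F count now 2)
Step 2: +3 fires, +2 burnt (F count now 3)
Step 3: +3 fires, +3 burnt (F count now 3)
Step 4: +4 fires, +3 burnt (F count now 4)
Step 5: +4 fires, +4 burnt (F count now 4)
Step 6: +5 fires, +4 burnt (F count now 5)
Step 7: +2 fires, +5 burnt (F count now 2)
Step 8: +0 fires, +2 burnt (F count now 0)
Fire out after step 8
Initially T: 25, now '.': 34
Total burnt (originally-T cells now '.'): 23

Answer: 23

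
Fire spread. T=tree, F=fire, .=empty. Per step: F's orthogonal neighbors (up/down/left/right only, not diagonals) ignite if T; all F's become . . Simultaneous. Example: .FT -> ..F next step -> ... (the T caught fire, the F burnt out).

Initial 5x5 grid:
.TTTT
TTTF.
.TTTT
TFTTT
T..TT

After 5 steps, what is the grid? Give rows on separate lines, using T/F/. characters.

Step 1: 6 trees catch fire, 2 burn out
  .TTFT
  TTF..
  .FTFT
  F.FTT
  T..TT
Step 2: 7 trees catch fire, 6 burn out
  .TF.F
  TF...
  ..F.F
  ...FT
  F..TT
Step 3: 4 trees catch fire, 7 burn out
  .F...
  F....
  .....
  ....F
  ...FT
Step 4: 1 trees catch fire, 4 burn out
  .....
  .....
  .....
  .....
  ....F
Step 5: 0 trees catch fire, 1 burn out
  .....
  .....
  .....
  .....
  .....

.....
.....
.....
.....
.....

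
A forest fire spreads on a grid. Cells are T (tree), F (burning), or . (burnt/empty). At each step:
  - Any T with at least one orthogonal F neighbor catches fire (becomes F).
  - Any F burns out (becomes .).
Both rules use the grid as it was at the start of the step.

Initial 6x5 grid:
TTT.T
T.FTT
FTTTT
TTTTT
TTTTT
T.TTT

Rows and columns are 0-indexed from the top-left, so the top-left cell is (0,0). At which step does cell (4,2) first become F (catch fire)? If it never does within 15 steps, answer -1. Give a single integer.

Step 1: cell (4,2)='T' (+6 fires, +2 burnt)
Step 2: cell (4,2)='T' (+7 fires, +6 burnt)
Step 3: cell (4,2)='F' (+6 fires, +7 burnt)
  -> target ignites at step 3
Step 4: cell (4,2)='.' (+3 fires, +6 burnt)
Step 5: cell (4,2)='.' (+2 fires, +3 burnt)
Step 6: cell (4,2)='.' (+1 fires, +2 burnt)
Step 7: cell (4,2)='.' (+0 fires, +1 burnt)
  fire out at step 7

3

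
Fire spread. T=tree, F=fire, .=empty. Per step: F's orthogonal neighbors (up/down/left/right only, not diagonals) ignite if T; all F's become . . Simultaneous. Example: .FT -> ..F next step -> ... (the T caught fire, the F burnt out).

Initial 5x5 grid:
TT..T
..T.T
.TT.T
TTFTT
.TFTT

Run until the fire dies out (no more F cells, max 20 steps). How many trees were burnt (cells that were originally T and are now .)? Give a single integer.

Step 1: +5 fires, +2 burnt (F count now 5)
Step 2: +5 fires, +5 burnt (F count now 5)
Step 3: +1 fires, +5 burnt (F count now 1)
Step 4: +1 fires, +1 burnt (F count now 1)
Step 5: +1 fires, +1 burnt (F count now 1)
Step 6: +0 fires, +1 burnt (F count now 0)
Fire out after step 6
Initially T: 15, now '.': 23
Total burnt (originally-T cells now '.'): 13

Answer: 13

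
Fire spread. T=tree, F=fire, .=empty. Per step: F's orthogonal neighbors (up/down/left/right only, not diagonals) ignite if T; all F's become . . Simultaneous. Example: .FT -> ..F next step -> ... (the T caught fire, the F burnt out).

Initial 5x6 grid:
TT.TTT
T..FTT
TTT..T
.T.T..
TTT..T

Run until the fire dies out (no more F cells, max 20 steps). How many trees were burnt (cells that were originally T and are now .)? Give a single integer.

Answer: 6

Derivation:
Step 1: +2 fires, +1 burnt (F count now 2)
Step 2: +2 fires, +2 burnt (F count now 2)
Step 3: +2 fires, +2 burnt (F count now 2)
Step 4: +0 fires, +2 burnt (F count now 0)
Fire out after step 4
Initially T: 18, now '.': 18
Total burnt (originally-T cells now '.'): 6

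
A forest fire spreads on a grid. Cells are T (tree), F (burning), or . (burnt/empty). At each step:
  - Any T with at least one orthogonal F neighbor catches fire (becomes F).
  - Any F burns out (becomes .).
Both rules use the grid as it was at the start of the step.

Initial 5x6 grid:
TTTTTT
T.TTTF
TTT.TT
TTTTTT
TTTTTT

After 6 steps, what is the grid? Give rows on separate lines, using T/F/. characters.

Step 1: 3 trees catch fire, 1 burn out
  TTTTTF
  T.TTF.
  TTT.TF
  TTTTTT
  TTTTTT
Step 2: 4 trees catch fire, 3 burn out
  TTTTF.
  T.TF..
  TTT.F.
  TTTTTF
  TTTTTT
Step 3: 4 trees catch fire, 4 burn out
  TTTF..
  T.F...
  TTT...
  TTTTF.
  TTTTTF
Step 4: 4 trees catch fire, 4 burn out
  TTF...
  T.....
  TTF...
  TTTF..
  TTTTF.
Step 5: 4 trees catch fire, 4 burn out
  TF....
  T.....
  TF....
  TTF...
  TTTF..
Step 6: 4 trees catch fire, 4 burn out
  F.....
  T.....
  F.....
  TF....
  TTF...

F.....
T.....
F.....
TF....
TTF...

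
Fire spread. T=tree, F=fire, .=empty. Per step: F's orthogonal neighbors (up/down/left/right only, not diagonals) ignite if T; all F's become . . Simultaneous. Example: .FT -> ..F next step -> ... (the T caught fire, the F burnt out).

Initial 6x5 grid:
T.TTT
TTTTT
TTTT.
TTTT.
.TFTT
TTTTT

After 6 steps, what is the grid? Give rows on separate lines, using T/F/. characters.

Step 1: 4 trees catch fire, 1 burn out
  T.TTT
  TTTTT
  TTTT.
  TTFT.
  .F.FT
  TTFTT
Step 2: 6 trees catch fire, 4 burn out
  T.TTT
  TTTTT
  TTFT.
  TF.F.
  ....F
  TF.FT
Step 3: 6 trees catch fire, 6 burn out
  T.TTT
  TTFTT
  TF.F.
  F....
  .....
  F...F
Step 4: 4 trees catch fire, 6 burn out
  T.FTT
  TF.FT
  F....
  .....
  .....
  .....
Step 5: 3 trees catch fire, 4 burn out
  T..FT
  F...F
  .....
  .....
  .....
  .....
Step 6: 2 trees catch fire, 3 burn out
  F...F
  .....
  .....
  .....
  .....
  .....

F...F
.....
.....
.....
.....
.....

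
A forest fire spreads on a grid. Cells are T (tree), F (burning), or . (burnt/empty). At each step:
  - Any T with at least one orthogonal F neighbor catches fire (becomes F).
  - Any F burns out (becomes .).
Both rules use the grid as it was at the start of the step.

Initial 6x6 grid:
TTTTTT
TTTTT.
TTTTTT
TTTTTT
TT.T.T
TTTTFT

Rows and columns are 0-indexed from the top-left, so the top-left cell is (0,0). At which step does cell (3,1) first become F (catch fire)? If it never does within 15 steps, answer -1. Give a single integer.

Step 1: cell (3,1)='T' (+2 fires, +1 burnt)
Step 2: cell (3,1)='T' (+3 fires, +2 burnt)
Step 3: cell (3,1)='T' (+3 fires, +3 burnt)
Step 4: cell (3,1)='T' (+6 fires, +3 burnt)
Step 5: cell (3,1)='F' (+5 fires, +6 burnt)
  -> target ignites at step 5
Step 6: cell (3,1)='.' (+5 fires, +5 burnt)
Step 7: cell (3,1)='.' (+4 fires, +5 burnt)
Step 8: cell (3,1)='.' (+3 fires, +4 burnt)
Step 9: cell (3,1)='.' (+1 fires, +3 burnt)
Step 10: cell (3,1)='.' (+0 fires, +1 burnt)
  fire out at step 10

5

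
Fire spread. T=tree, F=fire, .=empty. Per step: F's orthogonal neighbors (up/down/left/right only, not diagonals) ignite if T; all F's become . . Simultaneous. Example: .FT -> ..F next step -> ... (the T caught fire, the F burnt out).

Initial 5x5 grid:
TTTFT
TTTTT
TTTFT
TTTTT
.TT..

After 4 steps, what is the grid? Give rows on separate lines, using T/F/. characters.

Step 1: 6 trees catch fire, 2 burn out
  TTF.F
  TTTFT
  TTF.F
  TTTFT
  .TT..
Step 2: 6 trees catch fire, 6 burn out
  TF...
  TTF.F
  TF...
  TTF.F
  .TT..
Step 3: 5 trees catch fire, 6 burn out
  F....
  TF...
  F....
  TF...
  .TF..
Step 4: 3 trees catch fire, 5 burn out
  .....
  F....
  .....
  F....
  .F...

.....
F....
.....
F....
.F...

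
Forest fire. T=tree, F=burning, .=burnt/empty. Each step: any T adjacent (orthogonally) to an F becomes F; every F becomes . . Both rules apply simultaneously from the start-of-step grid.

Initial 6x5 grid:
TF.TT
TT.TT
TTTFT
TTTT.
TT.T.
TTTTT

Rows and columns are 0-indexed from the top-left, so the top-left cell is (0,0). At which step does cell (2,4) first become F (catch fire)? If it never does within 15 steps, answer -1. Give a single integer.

Step 1: cell (2,4)='F' (+6 fires, +2 burnt)
  -> target ignites at step 1
Step 2: cell (2,4)='.' (+6 fires, +6 burnt)
Step 3: cell (2,4)='.' (+4 fires, +6 burnt)
Step 4: cell (2,4)='.' (+4 fires, +4 burnt)
Step 5: cell (2,4)='.' (+2 fires, +4 burnt)
Step 6: cell (2,4)='.' (+1 fires, +2 burnt)
Step 7: cell (2,4)='.' (+0 fires, +1 burnt)
  fire out at step 7

1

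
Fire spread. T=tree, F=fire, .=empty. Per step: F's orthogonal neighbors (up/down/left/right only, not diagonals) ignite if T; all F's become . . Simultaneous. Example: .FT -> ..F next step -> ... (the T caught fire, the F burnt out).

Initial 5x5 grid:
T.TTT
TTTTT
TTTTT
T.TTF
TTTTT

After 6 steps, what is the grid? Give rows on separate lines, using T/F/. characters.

Step 1: 3 trees catch fire, 1 burn out
  T.TTT
  TTTTT
  TTTTF
  T.TF.
  TTTTF
Step 2: 4 trees catch fire, 3 burn out
  T.TTT
  TTTTF
  TTTF.
  T.F..
  TTTF.
Step 3: 4 trees catch fire, 4 burn out
  T.TTF
  TTTF.
  TTF..
  T....
  TTF..
Step 4: 4 trees catch fire, 4 burn out
  T.TF.
  TTF..
  TF...
  T....
  TF...
Step 5: 4 trees catch fire, 4 burn out
  T.F..
  TF...
  F....
  T....
  F....
Step 6: 2 trees catch fire, 4 burn out
  T....
  F....
  .....
  F....
  .....

T....
F....
.....
F....
.....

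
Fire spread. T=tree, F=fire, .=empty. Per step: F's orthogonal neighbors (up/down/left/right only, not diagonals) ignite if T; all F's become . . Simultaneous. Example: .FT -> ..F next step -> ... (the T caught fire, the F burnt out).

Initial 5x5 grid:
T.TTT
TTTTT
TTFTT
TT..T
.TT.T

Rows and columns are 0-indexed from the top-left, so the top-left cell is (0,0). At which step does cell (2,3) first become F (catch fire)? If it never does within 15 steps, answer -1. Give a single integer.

Step 1: cell (2,3)='F' (+3 fires, +1 burnt)
  -> target ignites at step 1
Step 2: cell (2,3)='.' (+6 fires, +3 burnt)
Step 3: cell (2,3)='.' (+6 fires, +6 burnt)
Step 4: cell (2,3)='.' (+4 fires, +6 burnt)
Step 5: cell (2,3)='.' (+0 fires, +4 burnt)
  fire out at step 5

1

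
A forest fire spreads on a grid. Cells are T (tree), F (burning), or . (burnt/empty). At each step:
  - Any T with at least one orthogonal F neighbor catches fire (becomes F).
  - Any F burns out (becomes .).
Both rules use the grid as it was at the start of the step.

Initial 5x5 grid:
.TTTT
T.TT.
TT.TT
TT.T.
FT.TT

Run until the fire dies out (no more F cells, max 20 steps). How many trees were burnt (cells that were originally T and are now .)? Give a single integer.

Step 1: +2 fires, +1 burnt (F count now 2)
Step 2: +2 fires, +2 burnt (F count now 2)
Step 3: +2 fires, +2 burnt (F count now 2)
Step 4: +0 fires, +2 burnt (F count now 0)
Fire out after step 4
Initially T: 17, now '.': 14
Total burnt (originally-T cells now '.'): 6

Answer: 6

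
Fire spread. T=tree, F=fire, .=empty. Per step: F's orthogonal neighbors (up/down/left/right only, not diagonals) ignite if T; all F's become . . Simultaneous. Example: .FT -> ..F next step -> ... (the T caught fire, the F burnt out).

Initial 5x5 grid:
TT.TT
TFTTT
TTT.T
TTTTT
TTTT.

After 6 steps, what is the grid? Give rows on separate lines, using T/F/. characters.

Step 1: 4 trees catch fire, 1 burn out
  TF.TT
  F.FTT
  TFT.T
  TTTTT
  TTTT.
Step 2: 5 trees catch fire, 4 burn out
  F..TT
  ...FT
  F.F.T
  TFTTT
  TTTT.
Step 3: 5 trees catch fire, 5 burn out
  ...FT
  ....F
  ....T
  F.FTT
  TFTT.
Step 4: 5 trees catch fire, 5 burn out
  ....F
  .....
  ....F
  ...FT
  F.FT.
Step 5: 2 trees catch fire, 5 burn out
  .....
  .....
  .....
  ....F
  ...F.
Step 6: 0 trees catch fire, 2 burn out
  .....
  .....
  .....
  .....
  .....

.....
.....
.....
.....
.....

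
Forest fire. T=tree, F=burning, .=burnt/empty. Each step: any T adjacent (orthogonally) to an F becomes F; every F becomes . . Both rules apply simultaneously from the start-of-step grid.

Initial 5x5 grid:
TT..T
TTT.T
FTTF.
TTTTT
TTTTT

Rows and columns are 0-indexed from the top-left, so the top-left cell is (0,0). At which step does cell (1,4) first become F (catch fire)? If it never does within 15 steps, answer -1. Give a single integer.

Step 1: cell (1,4)='T' (+5 fires, +2 burnt)
Step 2: cell (1,4)='T' (+8 fires, +5 burnt)
Step 3: cell (1,4)='T' (+4 fires, +8 burnt)
Step 4: cell (1,4)='T' (+0 fires, +4 burnt)
  fire out at step 4
Target never catches fire within 15 steps

-1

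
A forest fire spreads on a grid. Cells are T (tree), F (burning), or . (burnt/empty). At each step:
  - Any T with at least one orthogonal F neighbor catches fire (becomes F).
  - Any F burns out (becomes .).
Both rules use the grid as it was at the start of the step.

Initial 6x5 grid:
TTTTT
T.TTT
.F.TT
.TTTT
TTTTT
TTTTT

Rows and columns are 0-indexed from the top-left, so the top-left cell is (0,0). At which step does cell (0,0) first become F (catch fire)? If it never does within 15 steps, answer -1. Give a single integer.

Step 1: cell (0,0)='T' (+1 fires, +1 burnt)
Step 2: cell (0,0)='T' (+2 fires, +1 burnt)
Step 3: cell (0,0)='T' (+4 fires, +2 burnt)
Step 4: cell (0,0)='T' (+5 fires, +4 burnt)
Step 5: cell (0,0)='T' (+4 fires, +5 burnt)
Step 6: cell (0,0)='T' (+4 fires, +4 burnt)
Step 7: cell (0,0)='T' (+2 fires, +4 burnt)
Step 8: cell (0,0)='T' (+1 fires, +2 burnt)
Step 9: cell (0,0)='F' (+1 fires, +1 burnt)
  -> target ignites at step 9
Step 10: cell (0,0)='.' (+1 fires, +1 burnt)
Step 11: cell (0,0)='.' (+0 fires, +1 burnt)
  fire out at step 11

9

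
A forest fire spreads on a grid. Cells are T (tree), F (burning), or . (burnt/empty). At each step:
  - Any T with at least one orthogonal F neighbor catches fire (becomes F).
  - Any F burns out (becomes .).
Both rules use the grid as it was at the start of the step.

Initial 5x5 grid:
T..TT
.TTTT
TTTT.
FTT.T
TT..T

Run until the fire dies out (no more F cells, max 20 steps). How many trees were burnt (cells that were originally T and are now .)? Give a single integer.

Step 1: +3 fires, +1 burnt (F count now 3)
Step 2: +3 fires, +3 burnt (F count now 3)
Step 3: +2 fires, +3 burnt (F count now 2)
Step 4: +2 fires, +2 burnt (F count now 2)
Step 5: +1 fires, +2 burnt (F count now 1)
Step 6: +2 fires, +1 burnt (F count now 2)
Step 7: +1 fires, +2 burnt (F count now 1)
Step 8: +0 fires, +1 burnt (F count now 0)
Fire out after step 8
Initially T: 17, now '.': 22
Total burnt (originally-T cells now '.'): 14

Answer: 14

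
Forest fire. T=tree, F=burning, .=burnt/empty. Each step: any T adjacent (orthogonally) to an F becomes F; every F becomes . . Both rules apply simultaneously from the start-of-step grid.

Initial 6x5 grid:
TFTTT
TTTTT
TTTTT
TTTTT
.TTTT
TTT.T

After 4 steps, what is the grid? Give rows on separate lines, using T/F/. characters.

Step 1: 3 trees catch fire, 1 burn out
  F.FTT
  TFTTT
  TTTTT
  TTTTT
  .TTTT
  TTT.T
Step 2: 4 trees catch fire, 3 burn out
  ...FT
  F.FTT
  TFTTT
  TTTTT
  .TTTT
  TTT.T
Step 3: 5 trees catch fire, 4 burn out
  ....F
  ...FT
  F.FTT
  TFTTT
  .TTTT
  TTT.T
Step 4: 5 trees catch fire, 5 burn out
  .....
  ....F
  ...FT
  F.FTT
  .FTTT
  TTT.T

.....
....F
...FT
F.FTT
.FTTT
TTT.T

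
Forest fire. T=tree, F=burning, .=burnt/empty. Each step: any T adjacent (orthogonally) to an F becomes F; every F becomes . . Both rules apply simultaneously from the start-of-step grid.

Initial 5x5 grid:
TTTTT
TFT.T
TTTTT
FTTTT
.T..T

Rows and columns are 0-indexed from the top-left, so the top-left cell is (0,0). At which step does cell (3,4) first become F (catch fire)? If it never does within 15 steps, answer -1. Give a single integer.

Step 1: cell (3,4)='T' (+6 fires, +2 burnt)
Step 2: cell (3,4)='T' (+5 fires, +6 burnt)
Step 3: cell (3,4)='T' (+3 fires, +5 burnt)
Step 4: cell (3,4)='F' (+3 fires, +3 burnt)
  -> target ignites at step 4
Step 5: cell (3,4)='.' (+2 fires, +3 burnt)
Step 6: cell (3,4)='.' (+0 fires, +2 burnt)
  fire out at step 6

4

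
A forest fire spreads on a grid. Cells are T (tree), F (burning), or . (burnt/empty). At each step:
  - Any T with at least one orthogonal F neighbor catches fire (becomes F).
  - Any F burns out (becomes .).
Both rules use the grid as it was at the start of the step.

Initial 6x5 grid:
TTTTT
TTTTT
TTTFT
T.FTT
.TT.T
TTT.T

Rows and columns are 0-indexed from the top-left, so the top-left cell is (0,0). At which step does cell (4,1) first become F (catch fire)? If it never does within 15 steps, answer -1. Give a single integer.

Step 1: cell (4,1)='T' (+5 fires, +2 burnt)
Step 2: cell (4,1)='F' (+7 fires, +5 burnt)
  -> target ignites at step 2
Step 3: cell (4,1)='.' (+6 fires, +7 burnt)
Step 4: cell (4,1)='.' (+5 fires, +6 burnt)
Step 5: cell (4,1)='.' (+1 fires, +5 burnt)
Step 6: cell (4,1)='.' (+0 fires, +1 burnt)
  fire out at step 6

2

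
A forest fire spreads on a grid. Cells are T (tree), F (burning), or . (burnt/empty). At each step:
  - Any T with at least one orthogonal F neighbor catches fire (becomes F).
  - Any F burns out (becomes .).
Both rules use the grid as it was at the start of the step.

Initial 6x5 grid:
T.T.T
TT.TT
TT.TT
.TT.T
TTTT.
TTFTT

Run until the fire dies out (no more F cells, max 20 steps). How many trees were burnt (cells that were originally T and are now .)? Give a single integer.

Answer: 15

Derivation:
Step 1: +3 fires, +1 burnt (F count now 3)
Step 2: +5 fires, +3 burnt (F count now 5)
Step 3: +2 fires, +5 burnt (F count now 2)
Step 4: +1 fires, +2 burnt (F count now 1)
Step 5: +2 fires, +1 burnt (F count now 2)
Step 6: +1 fires, +2 burnt (F count now 1)
Step 7: +1 fires, +1 burnt (F count now 1)
Step 8: +0 fires, +1 burnt (F count now 0)
Fire out after step 8
Initially T: 22, now '.': 23
Total burnt (originally-T cells now '.'): 15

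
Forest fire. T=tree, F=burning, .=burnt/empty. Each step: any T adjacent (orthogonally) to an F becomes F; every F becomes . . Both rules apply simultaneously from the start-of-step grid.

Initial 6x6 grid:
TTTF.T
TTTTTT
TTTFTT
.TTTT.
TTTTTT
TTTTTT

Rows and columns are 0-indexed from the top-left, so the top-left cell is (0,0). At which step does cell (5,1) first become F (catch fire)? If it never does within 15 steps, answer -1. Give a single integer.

Step 1: cell (5,1)='T' (+5 fires, +2 burnt)
Step 2: cell (5,1)='T' (+8 fires, +5 burnt)
Step 3: cell (5,1)='T' (+8 fires, +8 burnt)
Step 4: cell (5,1)='T' (+6 fires, +8 burnt)
Step 5: cell (5,1)='F' (+3 fires, +6 burnt)
  -> target ignites at step 5
Step 6: cell (5,1)='.' (+1 fires, +3 burnt)
Step 7: cell (5,1)='.' (+0 fires, +1 burnt)
  fire out at step 7

5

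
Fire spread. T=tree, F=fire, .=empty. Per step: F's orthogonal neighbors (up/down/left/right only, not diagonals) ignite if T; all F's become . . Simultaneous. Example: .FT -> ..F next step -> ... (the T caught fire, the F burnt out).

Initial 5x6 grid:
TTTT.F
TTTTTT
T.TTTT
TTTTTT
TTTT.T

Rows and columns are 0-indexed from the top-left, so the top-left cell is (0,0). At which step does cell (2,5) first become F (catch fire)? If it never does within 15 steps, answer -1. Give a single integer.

Step 1: cell (2,5)='T' (+1 fires, +1 burnt)
Step 2: cell (2,5)='F' (+2 fires, +1 burnt)
  -> target ignites at step 2
Step 3: cell (2,5)='.' (+3 fires, +2 burnt)
Step 4: cell (2,5)='.' (+5 fires, +3 burnt)
Step 5: cell (2,5)='.' (+4 fires, +5 burnt)
Step 6: cell (2,5)='.' (+4 fires, +4 burnt)
Step 7: cell (2,5)='.' (+4 fires, +4 burnt)
Step 8: cell (2,5)='.' (+2 fires, +4 burnt)
Step 9: cell (2,5)='.' (+1 fires, +2 burnt)
Step 10: cell (2,5)='.' (+0 fires, +1 burnt)
  fire out at step 10

2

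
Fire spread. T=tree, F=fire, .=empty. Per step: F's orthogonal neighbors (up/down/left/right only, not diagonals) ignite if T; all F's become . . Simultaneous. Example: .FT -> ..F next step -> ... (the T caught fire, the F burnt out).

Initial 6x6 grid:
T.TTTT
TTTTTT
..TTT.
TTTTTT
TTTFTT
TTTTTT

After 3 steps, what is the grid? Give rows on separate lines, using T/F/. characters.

Step 1: 4 trees catch fire, 1 burn out
  T.TTTT
  TTTTTT
  ..TTT.
  TTTFTT
  TTF.FT
  TTTFTT
Step 2: 7 trees catch fire, 4 burn out
  T.TTTT
  TTTTTT
  ..TFT.
  TTF.FT
  TF...F
  TTF.FT
Step 3: 8 trees catch fire, 7 burn out
  T.TTTT
  TTTFTT
  ..F.F.
  TF...F
  F.....
  TF...F

T.TTTT
TTTFTT
..F.F.
TF...F
F.....
TF...F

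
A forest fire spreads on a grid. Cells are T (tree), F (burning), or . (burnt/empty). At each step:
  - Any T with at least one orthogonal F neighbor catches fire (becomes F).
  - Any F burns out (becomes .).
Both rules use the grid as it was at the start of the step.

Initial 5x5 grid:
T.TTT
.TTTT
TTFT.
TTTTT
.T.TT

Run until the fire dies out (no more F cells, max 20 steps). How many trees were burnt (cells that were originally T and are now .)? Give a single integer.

Answer: 18

Derivation:
Step 1: +4 fires, +1 burnt (F count now 4)
Step 2: +6 fires, +4 burnt (F count now 6)
Step 3: +6 fires, +6 burnt (F count now 6)
Step 4: +2 fires, +6 burnt (F count now 2)
Step 5: +0 fires, +2 burnt (F count now 0)
Fire out after step 5
Initially T: 19, now '.': 24
Total burnt (originally-T cells now '.'): 18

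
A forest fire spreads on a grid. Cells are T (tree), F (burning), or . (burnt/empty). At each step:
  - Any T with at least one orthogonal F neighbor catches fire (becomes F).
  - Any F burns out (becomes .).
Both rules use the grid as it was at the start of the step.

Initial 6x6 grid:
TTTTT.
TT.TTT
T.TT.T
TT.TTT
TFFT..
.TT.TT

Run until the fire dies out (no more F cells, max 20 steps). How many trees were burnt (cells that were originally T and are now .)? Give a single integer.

Answer: 23

Derivation:
Step 1: +5 fires, +2 burnt (F count now 5)
Step 2: +2 fires, +5 burnt (F count now 2)
Step 3: +3 fires, +2 burnt (F count now 3)
Step 4: +4 fires, +3 burnt (F count now 4)
Step 5: +5 fires, +4 burnt (F count now 5)
Step 6: +4 fires, +5 burnt (F count now 4)
Step 7: +0 fires, +4 burnt (F count now 0)
Fire out after step 7
Initially T: 25, now '.': 34
Total burnt (originally-T cells now '.'): 23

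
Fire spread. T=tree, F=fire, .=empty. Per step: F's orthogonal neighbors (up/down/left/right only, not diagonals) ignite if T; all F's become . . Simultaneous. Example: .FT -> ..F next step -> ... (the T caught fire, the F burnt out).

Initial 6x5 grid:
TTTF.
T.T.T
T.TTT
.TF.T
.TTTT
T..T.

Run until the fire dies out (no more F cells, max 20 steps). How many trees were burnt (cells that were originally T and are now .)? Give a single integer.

Step 1: +4 fires, +2 burnt (F count now 4)
Step 2: +5 fires, +4 burnt (F count now 5)
Step 3: +4 fires, +5 burnt (F count now 4)
Step 4: +3 fires, +4 burnt (F count now 3)
Step 5: +1 fires, +3 burnt (F count now 1)
Step 6: +0 fires, +1 burnt (F count now 0)
Fire out after step 6
Initially T: 18, now '.': 29
Total burnt (originally-T cells now '.'): 17

Answer: 17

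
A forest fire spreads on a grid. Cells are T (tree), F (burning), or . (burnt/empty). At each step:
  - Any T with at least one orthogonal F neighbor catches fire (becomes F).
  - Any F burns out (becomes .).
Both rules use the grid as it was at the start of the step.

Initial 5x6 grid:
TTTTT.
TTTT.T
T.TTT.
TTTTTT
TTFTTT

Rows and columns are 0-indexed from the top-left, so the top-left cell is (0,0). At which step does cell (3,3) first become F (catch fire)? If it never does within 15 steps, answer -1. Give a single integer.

Step 1: cell (3,3)='T' (+3 fires, +1 burnt)
Step 2: cell (3,3)='F' (+5 fires, +3 burnt)
  -> target ignites at step 2
Step 3: cell (3,3)='.' (+5 fires, +5 burnt)
Step 4: cell (3,3)='.' (+6 fires, +5 burnt)
Step 5: cell (3,3)='.' (+3 fires, +6 burnt)
Step 6: cell (3,3)='.' (+2 fires, +3 burnt)
Step 7: cell (3,3)='.' (+0 fires, +2 burnt)
  fire out at step 7

2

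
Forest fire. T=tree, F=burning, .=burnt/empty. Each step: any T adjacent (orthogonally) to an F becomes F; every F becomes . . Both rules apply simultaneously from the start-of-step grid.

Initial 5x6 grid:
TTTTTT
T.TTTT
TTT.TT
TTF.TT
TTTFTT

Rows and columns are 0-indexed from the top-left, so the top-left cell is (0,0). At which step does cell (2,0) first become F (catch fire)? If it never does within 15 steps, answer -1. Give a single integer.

Step 1: cell (2,0)='T' (+4 fires, +2 burnt)
Step 2: cell (2,0)='T' (+6 fires, +4 burnt)
Step 3: cell (2,0)='F' (+6 fires, +6 burnt)
  -> target ignites at step 3
Step 4: cell (2,0)='.' (+5 fires, +6 burnt)
Step 5: cell (2,0)='.' (+3 fires, +5 burnt)
Step 6: cell (2,0)='.' (+1 fires, +3 burnt)
Step 7: cell (2,0)='.' (+0 fires, +1 burnt)
  fire out at step 7

3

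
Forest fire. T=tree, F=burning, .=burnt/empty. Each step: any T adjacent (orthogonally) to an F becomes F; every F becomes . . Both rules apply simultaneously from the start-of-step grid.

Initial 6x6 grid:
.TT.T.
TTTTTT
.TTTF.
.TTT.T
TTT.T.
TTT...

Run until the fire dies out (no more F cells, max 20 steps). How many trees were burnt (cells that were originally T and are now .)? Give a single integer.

Step 1: +2 fires, +1 burnt (F count now 2)
Step 2: +5 fires, +2 burnt (F count now 5)
Step 3: +3 fires, +5 burnt (F count now 3)
Step 4: +4 fires, +3 burnt (F count now 4)
Step 5: +4 fires, +4 burnt (F count now 4)
Step 6: +2 fires, +4 burnt (F count now 2)
Step 7: +1 fires, +2 burnt (F count now 1)
Step 8: +0 fires, +1 burnt (F count now 0)
Fire out after step 8
Initially T: 23, now '.': 34
Total burnt (originally-T cells now '.'): 21

Answer: 21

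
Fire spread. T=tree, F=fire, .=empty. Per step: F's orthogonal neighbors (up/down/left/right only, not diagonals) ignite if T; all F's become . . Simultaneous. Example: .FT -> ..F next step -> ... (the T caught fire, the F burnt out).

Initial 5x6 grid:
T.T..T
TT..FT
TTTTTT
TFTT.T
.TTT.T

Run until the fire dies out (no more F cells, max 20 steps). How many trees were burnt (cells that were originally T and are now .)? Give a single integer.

Step 1: +6 fires, +2 burnt (F count now 6)
Step 2: +8 fires, +6 burnt (F count now 8)
Step 3: +3 fires, +8 burnt (F count now 3)
Step 4: +2 fires, +3 burnt (F count now 2)
Step 5: +0 fires, +2 burnt (F count now 0)
Fire out after step 5
Initially T: 20, now '.': 29
Total burnt (originally-T cells now '.'): 19

Answer: 19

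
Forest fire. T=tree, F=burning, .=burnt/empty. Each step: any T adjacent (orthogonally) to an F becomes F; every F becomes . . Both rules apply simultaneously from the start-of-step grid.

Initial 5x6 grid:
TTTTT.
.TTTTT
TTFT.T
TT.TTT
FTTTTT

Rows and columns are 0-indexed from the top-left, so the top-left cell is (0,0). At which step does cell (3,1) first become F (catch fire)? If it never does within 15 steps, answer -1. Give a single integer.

Step 1: cell (3,1)='T' (+5 fires, +2 burnt)
Step 2: cell (3,1)='F' (+7 fires, +5 burnt)
  -> target ignites at step 2
Step 3: cell (3,1)='.' (+5 fires, +7 burnt)
Step 4: cell (3,1)='.' (+5 fires, +5 burnt)
Step 5: cell (3,1)='.' (+2 fires, +5 burnt)
Step 6: cell (3,1)='.' (+0 fires, +2 burnt)
  fire out at step 6

2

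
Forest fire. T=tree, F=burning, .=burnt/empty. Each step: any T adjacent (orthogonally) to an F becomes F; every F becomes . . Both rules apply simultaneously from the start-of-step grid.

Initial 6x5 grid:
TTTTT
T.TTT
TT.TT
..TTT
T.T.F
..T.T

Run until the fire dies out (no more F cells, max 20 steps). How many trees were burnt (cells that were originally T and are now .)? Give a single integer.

Step 1: +2 fires, +1 burnt (F count now 2)
Step 2: +2 fires, +2 burnt (F count now 2)
Step 3: +3 fires, +2 burnt (F count now 3)
Step 4: +3 fires, +3 burnt (F count now 3)
Step 5: +3 fires, +3 burnt (F count now 3)
Step 6: +1 fires, +3 burnt (F count now 1)
Step 7: +1 fires, +1 burnt (F count now 1)
Step 8: +1 fires, +1 burnt (F count now 1)
Step 9: +1 fires, +1 burnt (F count now 1)
Step 10: +1 fires, +1 burnt (F count now 1)
Step 11: +1 fires, +1 burnt (F count now 1)
Step 12: +0 fires, +1 burnt (F count now 0)
Fire out after step 12
Initially T: 20, now '.': 29
Total burnt (originally-T cells now '.'): 19

Answer: 19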